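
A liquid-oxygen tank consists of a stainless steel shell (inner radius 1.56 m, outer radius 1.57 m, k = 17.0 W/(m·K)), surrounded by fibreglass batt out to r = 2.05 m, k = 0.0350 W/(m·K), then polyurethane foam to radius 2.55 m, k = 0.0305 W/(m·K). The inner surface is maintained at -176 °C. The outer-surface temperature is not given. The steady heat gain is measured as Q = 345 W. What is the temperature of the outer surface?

T_out = 27.1 °C

Sum the resistances:
  R_stainless steel = (1/1.56 − 1/1.57)/(4πk) = 0.004083/(4π·17.0) = 1.911×10^-5 K/W
  R_fibreglass batt = (1/1.57 − 1/2.05)/(4πk) = 0.1491/(4π·0.0350) = 0.3391 K/W
  R_polyurethane foam = (1/2.05 − 1/2.55)/(4πk) = 0.09565/(4π·0.0305) = 0.2496 K/W
ΣR = 0.5887 K/W
ΔT = Q·ΣR = 345 × 0.5887 = 203.1 K
Heat flows inward, so T_out = T_in + ΔT = -176 + 203.1 = 27.1 °C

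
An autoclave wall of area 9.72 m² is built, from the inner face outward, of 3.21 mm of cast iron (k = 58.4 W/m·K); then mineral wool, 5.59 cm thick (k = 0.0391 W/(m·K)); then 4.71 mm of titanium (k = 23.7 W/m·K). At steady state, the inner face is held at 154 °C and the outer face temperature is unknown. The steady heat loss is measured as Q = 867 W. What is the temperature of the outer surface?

T_out = 26.5 °C

Sum the resistances:
  R_cast iron = L/(kA) = 0.00321/(58.4·9.72) = 5.655×10^-6 K/W
  R_mineral wool = L/(kA) = 0.0559/(0.0391·9.72) = 0.1471 K/W
  R_titanium = L/(kA) = 0.00471/(23.7·9.72) = 2.045×10^-5 K/W
ΣR = 0.1471 K/W
ΔT = Q·ΣR = 867 × 0.1471 = 127.5 K
Heat flows outward, so T_out = T_in − ΔT = 154 − 127.5 = 26.5 °C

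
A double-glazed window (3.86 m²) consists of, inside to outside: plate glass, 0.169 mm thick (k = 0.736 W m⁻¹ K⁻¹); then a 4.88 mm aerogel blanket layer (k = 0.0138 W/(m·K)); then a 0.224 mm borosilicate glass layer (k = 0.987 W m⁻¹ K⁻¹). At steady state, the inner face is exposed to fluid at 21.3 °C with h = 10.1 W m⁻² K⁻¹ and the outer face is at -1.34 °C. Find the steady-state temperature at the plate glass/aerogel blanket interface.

T = 16.3 °C

Series thermal resistances, inner to outer:
  R_conv,in = 1/(hA) = 1/(10.1·3.86) = 0.02565 K/W
  R_plate glass = L/(kA) = 1.69×10^-4/(0.736·3.86) = 5.949×10^-5 K/W
  R_aerogel blanket = L/(kA) = 0.00488/(0.0138·3.86) = 0.09161 K/W
  R_borosilicate glass = L/(kA) = 2.24×10^-4/(0.987·3.86) = 5.880×10^-5 K/W
ΣR = 0.02565 + 5.949×10^-5 + 0.09161 + 5.880×10^-5 = 0.1174 K/W
Q = ΔT/ΣR = (21.3 °C − -1.34 °C)/0.1174 = 192.8 W
From the inner boundary to the plate glass/aerogel blanket interface, ΣR_partial = 0.02571 K/W.
T_interface = T_in − Q·ΣR_partial = 21.3 °C − (192.8)(0.02571) = 16.3 °C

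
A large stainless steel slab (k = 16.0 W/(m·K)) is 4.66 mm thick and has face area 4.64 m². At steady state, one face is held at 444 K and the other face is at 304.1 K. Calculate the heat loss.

Q = kA·ΔT/L = 16.0 × 4.64 × |444 K − 304.1 K| / 0.00466 = 2.23×10^6 W

Q = 2230 kW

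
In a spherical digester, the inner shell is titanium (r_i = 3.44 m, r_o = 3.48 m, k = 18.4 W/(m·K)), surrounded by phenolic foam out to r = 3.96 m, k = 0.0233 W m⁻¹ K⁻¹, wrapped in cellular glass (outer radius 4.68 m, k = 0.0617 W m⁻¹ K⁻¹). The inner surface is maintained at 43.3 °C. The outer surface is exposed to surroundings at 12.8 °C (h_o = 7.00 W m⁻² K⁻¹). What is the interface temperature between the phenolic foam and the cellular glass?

T = 21.9 °C

Resistance network (inner→outer):
  R_titanium = (1/3.44 − 1/3.48)/(4πk) = 0.003341/(4π·18.4) = 1.445×10^-5 K/W
  R_phenolic foam = (1/3.48 − 1/3.96)/(4πk) = 0.03483/(4π·0.0233) = 0.1190 K/W
  R_cellular glass = (1/3.96 − 1/4.68)/(4πk) = 0.03885/(4π·0.0617) = 0.05011 K/W
  R_conv,out = 1/(4πr²h) = 1/(4π·4.68²·7.00) = 5.190×10^-4 K/W
ΣR = 1.445×10^-5 + 0.1190 + 0.05011 + 5.190×10^-4 = 0.1696 K/W
Q = ΔT/ΣR = (43.3 °C − 12.8 °C)/0.1696 = 179.8 W
From the inner boundary to the phenolic foam/cellular glass interface, ΣR_partial = 0.1190 K/W.
T_interface = T_in − Q·ΣR_partial = 43.3 °C − (179.8)(0.1190) = 21.9 °C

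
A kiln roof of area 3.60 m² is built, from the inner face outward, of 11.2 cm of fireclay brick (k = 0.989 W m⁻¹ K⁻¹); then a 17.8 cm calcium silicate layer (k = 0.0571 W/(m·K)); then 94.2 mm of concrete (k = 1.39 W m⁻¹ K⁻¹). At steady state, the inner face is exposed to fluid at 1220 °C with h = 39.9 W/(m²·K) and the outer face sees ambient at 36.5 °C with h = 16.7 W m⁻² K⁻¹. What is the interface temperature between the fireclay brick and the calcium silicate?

Resistance network (inner→outer):
  R_conv,in = 1/(hA) = 1/(39.9·3.60) = 0.006962 K/W
  R_fireclay brick = L/(kA) = 0.112/(0.989·3.60) = 0.03146 K/W
  R_calcium silicate = L/(kA) = 0.178/(0.0571·3.60) = 0.8659 K/W
  R_concrete = L/(kA) = 0.0942/(1.39·3.60) = 0.01882 K/W
  R_conv,out = 1/(hA) = 1/(16.7·3.60) = 0.01663 K/W
ΣR = 0.006962 + 0.03146 + 0.8659 + 0.01882 + 0.01663 = 0.9398 K/W
Q = ΔT/ΣR = (1220 °C − 36.5 °C)/0.9398 = 1259 W
From the inner boundary to the fireclay brick/calcium silicate interface, ΣR_partial = 0.03842 K/W.
T_interface = T_in − Q·ΣR_partial = 1220 °C − (1259)(0.03842) = 1172 °C

T = 1172 °C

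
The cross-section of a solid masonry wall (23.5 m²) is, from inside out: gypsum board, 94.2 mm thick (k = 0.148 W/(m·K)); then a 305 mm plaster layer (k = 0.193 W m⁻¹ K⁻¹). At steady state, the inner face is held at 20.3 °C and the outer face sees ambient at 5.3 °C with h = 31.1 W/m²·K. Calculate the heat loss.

Q = 157 W

Treat each layer as a resistance in series:
  R_gypsum board = L/(kA) = 0.0942/(0.148·23.5) = 0.02708 K/W
  R_plaster = L/(kA) = 0.305/(0.193·23.5) = 0.06725 K/W
  R_conv,out = 1/(hA) = 1/(31.1·23.5) = 0.001368 K/W
ΣR = 0.02708 + 0.06725 + 0.001368 = 0.09570 K/W
Q = ΔT/ΣR = (20.3 °C − 5.3 °C)/0.09570 = 157 W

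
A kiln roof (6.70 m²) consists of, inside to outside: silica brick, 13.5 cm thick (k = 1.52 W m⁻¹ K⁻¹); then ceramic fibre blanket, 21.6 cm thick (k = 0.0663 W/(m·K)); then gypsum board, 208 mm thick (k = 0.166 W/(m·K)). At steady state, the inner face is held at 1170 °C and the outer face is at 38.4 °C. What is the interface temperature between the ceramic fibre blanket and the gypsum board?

T = 347 °C

Series thermal resistances, inner to outer:
  R_silica brick = L/(kA) = 0.135/(1.52·6.70) = 0.01326 K/W
  R_ceramic fibre blanket = L/(kA) = 0.216/(0.0663·6.70) = 0.4863 K/W
  R_gypsum board = L/(kA) = 0.208/(0.166·6.70) = 0.1870 K/W
ΣR = 0.01326 + 0.4863 + 0.1870 = 0.6866 K/W
Q = ΔT/ΣR = (1170 °C − 38.4 °C)/0.6866 = 1648 W
From the inner boundary to the ceramic fibre blanket/gypsum board interface, ΣR_partial = 0.4996 K/W.
T_interface = T_in − Q·ΣR_partial = 1170 °C − (1648)(0.4996) = 347 °C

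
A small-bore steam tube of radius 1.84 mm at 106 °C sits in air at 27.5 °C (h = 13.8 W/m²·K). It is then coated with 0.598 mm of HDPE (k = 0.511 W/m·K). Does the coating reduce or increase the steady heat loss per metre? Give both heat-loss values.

Critical radius for a cylinder: r_cr = k/h = 0.0370 m = 3.70 cm.
Outer radius after coating: r₂ = 0.00184 + 5.98×10^-4 = 0.002438 m.
Since r₁ < r_cr and r₂ ≤ r_cr, the coating moves toward the maximum at r_cr — heat loss rises.
Bare: R = 1/(2πr₁h) = 6.268 m·K/W; Q = 78.5/6.268 = 12.5 W/m.
Coated: R = R_cond + R_conv = 4.818 m·K/W; Q = 78.5/4.818 = 16.3 W/m.

increases: 12.5 → 16.3 W/m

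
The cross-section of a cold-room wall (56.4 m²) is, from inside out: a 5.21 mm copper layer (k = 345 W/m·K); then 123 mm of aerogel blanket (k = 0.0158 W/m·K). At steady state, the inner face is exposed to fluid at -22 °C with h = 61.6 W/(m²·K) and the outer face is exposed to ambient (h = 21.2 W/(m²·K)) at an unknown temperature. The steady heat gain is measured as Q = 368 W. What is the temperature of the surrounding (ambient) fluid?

T_out = 29.2 °C

Sum the resistances:
  R_conv,in = 1/(hA) = 1/(61.6·56.4) = 2.878×10^-4 K/W
  R_copper = L/(kA) = 0.00521/(345·56.4) = 2.678×10^-7 K/W
  R_aerogel blanket = L/(kA) = 0.123/(0.0158·56.4) = 0.1380 K/W
  R_conv,out = 1/(hA) = 1/(21.2·56.4) = 8.363×10^-4 K/W
ΣR = 0.1392 K/W
ΔT = Q·ΣR = 368 × 0.1392 = 51.23 K
Heat flows inward, so T_out = T_in + ΔT = -22 + 51.23 = 29.2 °C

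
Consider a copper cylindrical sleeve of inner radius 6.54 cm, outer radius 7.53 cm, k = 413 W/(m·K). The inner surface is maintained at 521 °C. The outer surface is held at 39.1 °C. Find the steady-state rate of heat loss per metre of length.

Q' = 8870 kW/m

Q' = 2πk·ΔT/ln(r₂/r₁) = 2π × 413 × 481.9 / ln(0.0753/0.0654) = 8.87×10^6 W/m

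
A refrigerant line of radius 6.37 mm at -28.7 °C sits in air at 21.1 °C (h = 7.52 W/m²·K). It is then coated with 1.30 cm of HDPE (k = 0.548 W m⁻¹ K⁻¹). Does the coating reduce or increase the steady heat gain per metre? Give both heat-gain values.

Critical radius for a cylinder: r_cr = k/h = 0.0729 m = 7.29 cm.
Outer radius after coating: r₂ = 0.00637 + 0.0130 = 0.01937 m.
Since r₁ < r_cr and r₂ ≤ r_cr, the coating moves toward the maximum at r_cr — heat gain rises.
Bare: R = 1/(2πr₁h) = 3.322 m·K/W; Q = 49.8/3.322 = 15.0 W/m.
Coated: R = R_cond + R_conv = 1.416 m·K/W; Q = 49.8/1.416 = 35.2 W/m.

increases: 15.0 → 35.2 W/m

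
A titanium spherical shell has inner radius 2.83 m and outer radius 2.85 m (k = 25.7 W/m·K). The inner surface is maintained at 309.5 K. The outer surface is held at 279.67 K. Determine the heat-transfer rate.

Q = 3.89×10^6 W

Q = 4πk·ΔT/(1/r₁ − 1/r₂) = 4π × 25.7 × 29.83 / (1/2.83 − 1/2.85) = 3.89×10^6 W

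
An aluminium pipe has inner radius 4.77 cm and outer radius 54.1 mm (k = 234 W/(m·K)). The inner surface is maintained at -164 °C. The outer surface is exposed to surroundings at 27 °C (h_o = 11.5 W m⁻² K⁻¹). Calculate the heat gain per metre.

Series thermal resistances, inner to outer:
  R'_aluminium = ln(0.0541/0.0477)/(2πk) = 0.1259/(2π·234) = 8.563×10^-5 m·K/W
  R'_conv,out = 1/(2πr h) = 1/(2π·0.0541·11.5) = 0.2558 m·K/W
ΣR = 8.563×10^-5 + 0.2558 = 0.2559 m·K/W
Q' = ΔT/ΣR = (-164 °C − 27 °C)/0.2559 = -746 W/m
(Negative Q' ⇒ heat flows inward; heat gain = 746 W/m.)

Q' = 746 W/m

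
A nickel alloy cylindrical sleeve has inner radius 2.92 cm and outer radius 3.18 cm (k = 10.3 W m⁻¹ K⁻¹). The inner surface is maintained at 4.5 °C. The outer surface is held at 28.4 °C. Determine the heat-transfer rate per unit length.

Q' = 2πk·ΔT/ln(r₂/r₁) = 2π × 10.3 × 23.9 / ln(0.0318/0.0292) = 18100 W/m

Q' = 18.1 kW/m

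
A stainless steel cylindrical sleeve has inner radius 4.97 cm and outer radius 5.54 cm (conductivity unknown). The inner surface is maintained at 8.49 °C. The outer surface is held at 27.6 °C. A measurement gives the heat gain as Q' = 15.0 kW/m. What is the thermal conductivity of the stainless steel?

ΣR = ΔT/Q' = |8.49 − 27.6|/15000 = 0.001274 m·K/W
ln(r₂/r₁)/(2πk) = 0.001274 ⇒ k = 0.1086/(2π·0.001274) = 13.6 W/m·K

k = 13.6 W/m·K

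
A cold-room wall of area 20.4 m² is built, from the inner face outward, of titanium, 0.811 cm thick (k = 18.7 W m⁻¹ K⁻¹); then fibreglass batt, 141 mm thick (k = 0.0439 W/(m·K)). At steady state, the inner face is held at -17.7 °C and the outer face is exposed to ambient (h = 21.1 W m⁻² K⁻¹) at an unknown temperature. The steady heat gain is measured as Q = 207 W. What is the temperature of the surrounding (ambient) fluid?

Sum the resistances:
  R_titanium = L/(kA) = 0.00811/(18.7·20.4) = 2.126×10^-5 K/W
  R_fibreglass batt = L/(kA) = 0.141/(0.0439·20.4) = 0.1574 K/W
  R_conv,out = 1/(hA) = 1/(21.1·20.4) = 0.002323 K/W
ΣR = 0.1598 K/W
ΔT = Q·ΣR = 207 × 0.1598 = 33.08 K
Heat flows inward, so T_out = T_in + ΔT = -17.7 + 33.08 = 15.4 °C

T_out = 15.4 °C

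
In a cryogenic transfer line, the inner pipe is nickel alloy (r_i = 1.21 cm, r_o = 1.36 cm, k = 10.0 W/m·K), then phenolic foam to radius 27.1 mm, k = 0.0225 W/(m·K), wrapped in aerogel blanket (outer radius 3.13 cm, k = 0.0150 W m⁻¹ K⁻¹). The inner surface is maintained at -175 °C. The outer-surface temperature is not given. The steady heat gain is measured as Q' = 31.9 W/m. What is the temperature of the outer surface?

T_out = 29.4 °C

Series resistances:
  R'_nickel alloy = ln(0.0136/0.0121)/(2πk) = 0.1169/(2π·10.0) = 0.001860 m·K/W
  R'_phenolic foam = ln(0.0271/0.0136)/(2πk) = 0.6895/(2π·0.0225) = 4.877 m·K/W
  R'_aerogel blanket = ln(0.0313/0.0271)/(2πk) = 0.1441/(2π·0.0150) = 1.529 m·K/W
ΣR = 6.408 m·K/W
ΔT = Q'·ΣR = 31.9 × 6.408 = 204.4 K
Heat flows inward, so T_out = T_in + ΔT = -175 + 204.4 = 29.4 °C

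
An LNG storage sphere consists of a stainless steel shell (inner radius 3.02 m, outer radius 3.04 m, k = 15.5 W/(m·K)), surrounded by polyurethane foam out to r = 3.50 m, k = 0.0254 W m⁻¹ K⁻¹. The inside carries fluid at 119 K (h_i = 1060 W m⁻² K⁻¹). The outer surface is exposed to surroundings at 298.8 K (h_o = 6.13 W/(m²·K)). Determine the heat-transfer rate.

Series thermal resistances, inner to outer:
  R_conv,in = 1/(4πr²h) = 1/(4π·3.02²·1060) = 8.231×10^-6 K/W
  R_stainless steel = (1/3.02 − 1/3.04)/(4πk) = 0.002178/(4π·15.5) = 1.118×10^-5 K/W
  R_polyurethane foam = (1/3.04 − 1/3.50)/(4πk) = 0.04323/(4π·0.0254) = 0.1354 K/W
  R_conv,out = 1/(4πr²h) = 1/(4π·3.50²·6.13) = 0.001060 K/W
ΣR = 8.231×10^-6 + 1.118×10^-5 + 0.1354 + 0.001060 = 0.1365 K/W
Q = ΔT/ΣR = (119 K − 298.8 K)/0.1365 = -1320 W
(Negative Q ⇒ heat flows inward; heat gain = 1320 W.)

Q = 1320 W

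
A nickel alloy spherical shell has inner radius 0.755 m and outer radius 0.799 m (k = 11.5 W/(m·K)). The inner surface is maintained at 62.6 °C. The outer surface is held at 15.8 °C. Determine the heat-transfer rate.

Q = 92700 W

Q = 4πk·ΔT/(1/r₁ − 1/r₂) = 4π × 11.5 × 46.8 / (1/0.755 − 1/0.799) = 92700 W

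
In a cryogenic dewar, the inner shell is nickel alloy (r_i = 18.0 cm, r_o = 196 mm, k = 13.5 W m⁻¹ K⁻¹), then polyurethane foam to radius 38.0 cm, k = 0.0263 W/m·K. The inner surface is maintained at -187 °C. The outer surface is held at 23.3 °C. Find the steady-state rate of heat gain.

Resistance network (inner→outer):
  R_nickel alloy = (1/0.180 − 1/0.196)/(4πk) = 0.4535/(4π·13.5) = 0.002673 K/W
  R_polyurethane foam = (1/0.196 − 1/0.380)/(4πk) = 2.470/(4π·0.0263) = 7.475 K/W
ΣR = 0.002673 + 7.475 = 7.478 K/W
Q = ΔT/ΣR = (-187 °C − 23.3 °C)/7.478 = -28.1 W
(Negative Q ⇒ heat flows inward; heat gain = 28.1 W.)

Q = 28.1 W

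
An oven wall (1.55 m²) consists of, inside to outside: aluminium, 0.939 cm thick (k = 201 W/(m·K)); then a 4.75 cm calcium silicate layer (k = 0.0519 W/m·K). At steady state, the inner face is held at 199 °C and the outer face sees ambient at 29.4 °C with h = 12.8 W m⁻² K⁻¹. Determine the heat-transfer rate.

Resistance network (inner→outer):
  R_aluminium = L/(kA) = 0.00939/(201·1.55) = 3.014×10^-5 K/W
  R_calcium silicate = L/(kA) = 0.0475/(0.0519·1.55) = 0.5905 K/W
  R_conv,out = 1/(hA) = 1/(12.8·1.55) = 0.05040 K/W
ΣR = 3.014×10^-5 + 0.5905 + 0.05040 = 0.6409 K/W
Q = ΔT/ΣR = (199 °C − 29.4 °C)/0.6409 = 265 W

Q = 265 W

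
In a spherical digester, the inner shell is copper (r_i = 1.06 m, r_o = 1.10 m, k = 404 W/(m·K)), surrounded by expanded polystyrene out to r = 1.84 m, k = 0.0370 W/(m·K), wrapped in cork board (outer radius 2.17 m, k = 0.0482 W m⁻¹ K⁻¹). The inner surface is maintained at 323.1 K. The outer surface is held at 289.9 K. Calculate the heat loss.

Treat each layer as a resistance in series:
  R_copper = (1/1.06 − 1/1.10)/(4πk) = 0.03431/(4π·404) = 6.757×10^-6 K/W
  R_expanded polystyrene = (1/1.10 − 1/1.84)/(4πk) = 0.3656/(4π·0.0370) = 0.7863 K/W
  R_cork board = (1/1.84 − 1/2.17)/(4πk) = 0.08265/(4π·0.0482) = 0.1365 K/W
ΣR = 6.757×10^-6 + 0.7863 + 0.1365 = 0.9228 K/W
Q = ΔT/ΣR = (323.1 K − 289.9 K)/0.9228 = 36.0 W

Q = 36.0 W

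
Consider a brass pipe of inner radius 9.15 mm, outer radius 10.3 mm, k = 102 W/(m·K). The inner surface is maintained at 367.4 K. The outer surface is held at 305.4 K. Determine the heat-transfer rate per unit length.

Q' = 336 kW/m

Q' = 2πk·ΔT/ln(r₂/r₁) = 2π × 102 × 62 / ln(0.0103/0.00915) = 3.36×10^5 W/m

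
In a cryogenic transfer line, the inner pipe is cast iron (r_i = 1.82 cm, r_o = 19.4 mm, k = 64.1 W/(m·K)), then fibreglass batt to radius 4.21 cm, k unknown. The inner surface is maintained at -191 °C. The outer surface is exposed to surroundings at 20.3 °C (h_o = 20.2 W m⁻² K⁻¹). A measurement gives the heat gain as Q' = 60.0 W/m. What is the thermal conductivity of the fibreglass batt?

k = 0.0370 W/m·K

ΣR = ΔT/Q' = |-191 − 20.3|/60.0 = 3.522 m·K/W
Known resistances:
  R'_cast iron = ln(0.0194/0.0182)/(2πk) = 0.06385/(2π·64.1) = 1.585×10^-4 m·K/W
  R'_conv,out = 1/(2πr h) = 1/(2π·0.0421·20.2) = 0.1871 m·K/W
R_fibreglass batt = ΣR − ΣR_known = 3.522 − 0.1873 = 3.335 m·K/W
ln(r₂/r₁)/(2πk) = 3.335 ⇒ k = 0.7748/(2π·3.335) = 0.0370 W/m·K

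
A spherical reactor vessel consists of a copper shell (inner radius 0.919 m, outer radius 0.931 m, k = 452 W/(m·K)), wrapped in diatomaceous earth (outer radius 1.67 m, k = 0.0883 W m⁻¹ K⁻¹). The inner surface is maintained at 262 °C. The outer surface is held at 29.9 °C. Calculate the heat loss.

Treat each layer as a resistance in series:
  R_copper = (1/0.919 − 1/0.931)/(4πk) = 0.01403/(4π·452) = 2.469×10^-6 K/W
  R_diatomaceous earth = (1/0.931 − 1/1.67)/(4πk) = 0.4753/(4π·0.0883) = 0.4284 K/W
ΣR = 2.469×10^-6 + 0.4284 = 0.4284 K/W
Q = ΔT/ΣR = (262 °C − 29.9 °C)/0.4284 = 542 W

Q = 542 W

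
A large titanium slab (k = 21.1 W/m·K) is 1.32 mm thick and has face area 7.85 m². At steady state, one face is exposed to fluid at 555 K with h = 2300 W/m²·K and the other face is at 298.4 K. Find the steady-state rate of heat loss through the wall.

Q = 4050 kW

Series thermal resistances, inner to outer:
  R_conv,in = 1/(hA) = 1/(2300·7.85) = 5.539×10^-5 K/W
  R_titanium = L/(kA) = 0.00132/(21.1·7.85) = 7.969×10^-6 K/W
ΣR = 5.539×10^-5 + 7.969×10^-6 = 6.336×10^-5 K/W
Q = ΔT/ΣR = (555 K − 298.4 K)/6.336×10^-5 = 4.05×10^6 W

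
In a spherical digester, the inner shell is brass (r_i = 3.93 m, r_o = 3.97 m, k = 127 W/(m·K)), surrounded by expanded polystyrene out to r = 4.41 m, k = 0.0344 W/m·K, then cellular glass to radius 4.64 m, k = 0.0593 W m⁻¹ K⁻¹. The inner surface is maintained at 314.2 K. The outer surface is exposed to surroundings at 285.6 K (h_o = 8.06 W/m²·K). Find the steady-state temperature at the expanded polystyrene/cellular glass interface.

Series thermal resistances, inner to outer:
  R_brass = (1/3.93 − 1/3.97)/(4πk) = 0.002564/(4π·127) = 1.606×10^-6 K/W
  R_expanded polystyrene = (1/3.97 − 1/4.41)/(4πk) = 0.02513/(4π·0.0344) = 0.05814 K/W
  R_cellular glass = (1/4.41 − 1/4.64)/(4πk) = 0.01124/(4π·0.0593) = 0.01508 K/W
  R_conv,out = 1/(4πr²h) = 1/(4π·4.64²·8.06) = 4.586×10^-4 K/W
ΣR = 1.606×10^-6 + 0.05814 + 0.01508 + 4.586×10^-4 = 0.07368 K/W
Q = ΔT/ΣR = (314.2 K − 285.6 K)/0.07368 = 388.2 W
From the inner boundary to the expanded polystyrene/cellular glass interface, ΣR_partial = 0.05814 K/W.
T_interface = T_in − Q·ΣR_partial = 314.2 K − (388.2)(0.05814) = 291.6 K

T = 291.6 K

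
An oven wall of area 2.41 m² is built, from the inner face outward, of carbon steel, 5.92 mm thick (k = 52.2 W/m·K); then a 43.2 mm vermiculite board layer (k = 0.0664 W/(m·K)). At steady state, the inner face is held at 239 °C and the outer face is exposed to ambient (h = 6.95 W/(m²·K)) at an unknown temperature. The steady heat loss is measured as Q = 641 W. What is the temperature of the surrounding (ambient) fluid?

T_out = 27.7 °C

Sum the resistances:
  R_carbon steel = L/(kA) = 0.00592/(52.2·2.41) = 4.706×10^-5 K/W
  R_vermiculite board = L/(kA) = 0.0432/(0.0664·2.41) = 0.2700 K/W
  R_conv,out = 1/(hA) = 1/(6.95·2.41) = 0.05970 K/W
ΣR = 0.3297 K/W
ΔT = Q·ΣR = 641 × 0.3297 = 211.3 K
Heat flows outward, so T_out = T_in − ΔT = 239 − 211.3 = 27.7 °C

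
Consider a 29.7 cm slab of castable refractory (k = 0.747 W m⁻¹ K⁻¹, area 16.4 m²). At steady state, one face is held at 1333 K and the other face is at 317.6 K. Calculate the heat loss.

Q = kA·ΔT/L = 0.747 × 16.4 × |1333 K − 317.6 K| / 0.297 = 41900 W

Q = 41900 W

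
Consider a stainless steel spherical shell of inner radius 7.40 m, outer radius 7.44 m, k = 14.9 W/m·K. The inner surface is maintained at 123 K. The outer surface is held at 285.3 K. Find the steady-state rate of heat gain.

Q = 41800 kW

Q = 4πk·ΔT/(1/r₁ − 1/r₂) = 4π × 14.9 × 162.3 / (1/7.40 − 1/7.44) = 4.18×10^7 W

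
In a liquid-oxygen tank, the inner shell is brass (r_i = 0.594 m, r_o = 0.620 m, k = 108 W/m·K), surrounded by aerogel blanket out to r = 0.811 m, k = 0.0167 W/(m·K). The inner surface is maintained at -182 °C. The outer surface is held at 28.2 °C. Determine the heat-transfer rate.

Q = 116 W

Resistance network (inner→outer):
  R_brass = (1/0.594 − 1/0.620)/(4πk) = 0.07060/(4π·108) = 5.202×10^-5 K/W
  R_aerogel blanket = (1/0.620 − 1/0.811)/(4πk) = 0.3799/(4π·0.0167) = 1.810 K/W
ΣR = 5.202×10^-5 + 1.810 = 1.810 K/W
Q = ΔT/ΣR = (-182 °C − 28.2 °C)/1.810 = -116 W
(Negative Q ⇒ heat flows inward; heat gain = 116 W.)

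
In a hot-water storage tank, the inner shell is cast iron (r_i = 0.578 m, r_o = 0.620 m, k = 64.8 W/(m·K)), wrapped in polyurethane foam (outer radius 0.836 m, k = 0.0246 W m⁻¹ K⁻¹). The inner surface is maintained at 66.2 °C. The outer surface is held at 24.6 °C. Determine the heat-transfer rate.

Treat each layer as a resistance in series:
  R_cast iron = (1/0.578 − 1/0.620)/(4πk) = 0.1172/(4π·64.8) = 1.439×10^-4 K/W
  R_polyurethane foam = (1/0.620 − 1/0.836)/(4πk) = 0.4167/(4π·0.0246) = 1.348 K/W
ΣR = 1.439×10^-4 + 1.348 = 1.348 K/W
Q = ΔT/ΣR = (66.2 °C − 24.6 °C)/1.348 = 30.9 W

Q = 30.9 W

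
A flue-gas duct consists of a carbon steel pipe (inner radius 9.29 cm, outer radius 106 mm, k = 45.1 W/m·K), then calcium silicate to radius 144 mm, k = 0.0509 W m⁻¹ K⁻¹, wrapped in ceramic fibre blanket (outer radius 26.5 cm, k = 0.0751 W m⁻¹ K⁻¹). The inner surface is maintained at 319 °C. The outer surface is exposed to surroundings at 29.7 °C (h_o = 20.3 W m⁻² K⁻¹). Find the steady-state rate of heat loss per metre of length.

Q' = 127 W/m

Series thermal resistances, inner to outer:
  R'_carbon steel = ln(0.106/0.0929)/(2πk) = 0.1319/(2π·45.1) = 4.655×10^-4 m·K/W
  R'_calcium silicate = ln(0.144/0.106)/(2πk) = 0.3064/(2π·0.0509) = 0.9580 m·K/W
  R'_ceramic fibre blanket = ln(0.265/0.144)/(2πk) = 0.6099/(2π·0.0751) = 1.293 m·K/W
  R'_conv,out = 1/(2πr h) = 1/(2π·0.265·20.3) = 0.02959 m·K/W
ΣR = 4.655×10^-4 + 0.9580 + 1.293 + 0.02959 = 2.281 m·K/W
Q' = ΔT/ΣR = (319 °C − 29.7 °C)/2.281 = 127 W/m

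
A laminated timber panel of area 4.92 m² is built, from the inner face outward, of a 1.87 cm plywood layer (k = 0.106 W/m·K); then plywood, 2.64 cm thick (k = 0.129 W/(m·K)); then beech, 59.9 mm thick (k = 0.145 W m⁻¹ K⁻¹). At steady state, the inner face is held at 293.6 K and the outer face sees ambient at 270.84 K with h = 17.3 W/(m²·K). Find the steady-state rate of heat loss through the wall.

Q = 131 W

Treat each layer as a resistance in series:
  R_plywood = L/(kA) = 0.0187/(0.106·4.92) = 0.03586 K/W
  R_plywood = L/(kA) = 0.0264/(0.129·4.92) = 0.04160 K/W
  R_beech = L/(kA) = 0.0599/(0.145·4.92) = 0.08396 K/W
  R_conv,out = 1/(hA) = 1/(17.3·4.92) = 0.01175 K/W
ΣR = 0.03586 + 0.04160 + 0.08396 + 0.01175 = 0.1732 K/W
Q = ΔT/ΣR = (293.6 K − 270.84 K)/0.1732 = 131 W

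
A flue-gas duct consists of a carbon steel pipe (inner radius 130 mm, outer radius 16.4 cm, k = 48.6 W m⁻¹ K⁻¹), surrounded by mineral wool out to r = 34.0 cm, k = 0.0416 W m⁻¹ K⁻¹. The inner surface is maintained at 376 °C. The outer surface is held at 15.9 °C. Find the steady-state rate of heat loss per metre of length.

Q' = 129 W/m

Series thermal resistances, inner to outer:
  R'_carbon steel = ln(0.164/0.130)/(2πk) = 0.2323/(2π·48.6) = 7.608×10^-4 m·K/W
  R'_mineral wool = ln(0.340/0.164)/(2πk) = 0.7291/(2π·0.0416) = 2.789 m·K/W
ΣR = 7.608×10^-4 + 2.789 = 2.790 m·K/W
Q' = ΔT/ΣR = (376 °C − 15.9 °C)/2.790 = 129 W/m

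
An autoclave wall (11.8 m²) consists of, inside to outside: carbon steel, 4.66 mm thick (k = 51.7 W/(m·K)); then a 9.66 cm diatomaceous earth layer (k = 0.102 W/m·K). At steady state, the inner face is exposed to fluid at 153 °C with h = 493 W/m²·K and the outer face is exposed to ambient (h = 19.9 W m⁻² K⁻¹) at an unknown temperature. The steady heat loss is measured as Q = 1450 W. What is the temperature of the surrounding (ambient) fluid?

Series resistances:
  R_conv,in = 1/(hA) = 1/(493·11.8) = 1.719×10^-4 K/W
  R_carbon steel = L/(kA) = 0.00466/(51.7·11.8) = 7.639×10^-6 K/W
  R_diatomaceous earth = L/(kA) = 0.0966/(0.102·11.8) = 0.08026 K/W
  R_conv,out = 1/(hA) = 1/(19.9·11.8) = 0.004259 K/W
ΣR = 0.08470 K/W
ΔT = Q·ΣR = 1450 × 0.08470 = 122.8 K
Heat flows outward, so T_out = T_in − ΔT = 153 − 122.8 = 30.2 °C

T_out = 30.2 °C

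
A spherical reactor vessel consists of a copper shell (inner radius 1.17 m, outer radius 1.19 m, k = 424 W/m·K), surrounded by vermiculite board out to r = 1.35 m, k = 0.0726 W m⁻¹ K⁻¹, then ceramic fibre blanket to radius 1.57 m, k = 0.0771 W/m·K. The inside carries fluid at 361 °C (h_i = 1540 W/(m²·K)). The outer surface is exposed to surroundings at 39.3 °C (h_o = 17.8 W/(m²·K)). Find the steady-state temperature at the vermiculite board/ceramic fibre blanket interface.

T = 200 °C

Treat each layer as a resistance in series:
  R_conv,in = 1/(4πr²h) = 1/(4π·1.17²·1540) = 3.775×10^-5 K/W
  R_copper = (1/1.17 − 1/1.19)/(4πk) = 0.01436/(4π·424) = 2.696×10^-6 K/W
  R_vermiculite board = (1/1.19 − 1/1.35)/(4πk) = 0.09960/(4π·0.0726) = 0.1092 K/W
  R_ceramic fibre blanket = (1/1.35 − 1/1.57)/(4πk) = 0.1038/(4π·0.0771) = 0.1071 K/W
  R_conv,out = 1/(4πr²h) = 1/(4π·1.57²·17.8) = 0.001814 K/W
ΣR = 3.775×10^-5 + 2.696×10^-6 + 0.1092 + 0.1071 + 0.001814 = 0.2182 K/W
Q = ΔT/ΣR = (361 °C − 39.3 °C)/0.2182 = 1474 W
From the inner boundary to the vermiculite board/ceramic fibre blanket interface, ΣR_partial = 0.1092 K/W.
T_interface = T_in − Q·ΣR_partial = 361 °C − (1474)(0.1092) = 200 °C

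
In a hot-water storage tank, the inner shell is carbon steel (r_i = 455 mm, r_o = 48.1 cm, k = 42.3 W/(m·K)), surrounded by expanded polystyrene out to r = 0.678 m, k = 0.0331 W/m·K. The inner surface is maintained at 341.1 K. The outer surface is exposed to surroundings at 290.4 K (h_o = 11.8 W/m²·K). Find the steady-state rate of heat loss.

Q = 34.6 W

Treat each layer as a resistance in series:
  R_carbon steel = (1/0.455 − 1/0.481)/(4πk) = 0.1188/(4π·42.3) = 2.235×10^-4 K/W
  R_expanded polystyrene = (1/0.481 − 1/0.678)/(4πk) = 0.6041/(4π·0.0331) = 1.452 K/W
  R_conv,out = 1/(4πr²h) = 1/(4π·0.678²·11.8) = 0.01467 K/W
ΣR = 2.235×10^-4 + 1.452 + 0.01467 = 1.467 K/W
Q = ΔT/ΣR = (341.1 K − 290.4 K)/1.467 = 34.6 W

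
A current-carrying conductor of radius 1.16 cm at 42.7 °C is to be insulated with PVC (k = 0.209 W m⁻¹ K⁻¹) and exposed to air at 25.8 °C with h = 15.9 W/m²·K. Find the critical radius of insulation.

For a cylinder, r_cr = k_ins/h = 0.209/15.9 = 0.0131 m = 1.31 cm

r_cr = 1.31 cm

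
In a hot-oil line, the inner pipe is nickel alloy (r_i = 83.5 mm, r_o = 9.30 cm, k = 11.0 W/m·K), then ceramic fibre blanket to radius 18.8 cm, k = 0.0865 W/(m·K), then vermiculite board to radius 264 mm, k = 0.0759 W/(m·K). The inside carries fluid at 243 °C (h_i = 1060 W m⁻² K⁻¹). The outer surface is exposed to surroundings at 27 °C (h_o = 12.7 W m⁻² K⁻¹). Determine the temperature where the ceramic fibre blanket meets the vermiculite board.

T = 107 °C

Series thermal resistances, inner to outer:
  R'_conv,in = 1/(2πr h) = 1/(2π·0.0835·1060) = 0.001798 m·K/W
  R'_nickel alloy = ln(0.0930/0.0835)/(2πk) = 0.1078/(2π·11.0) = 0.001559 m·K/W
  R'_ceramic fibre blanket = ln(0.188/0.0930)/(2πk) = 0.7038/(2π·0.0865) = 1.295 m·K/W
  R'_vermiculite board = ln(0.264/0.188)/(2πk) = 0.3395/(2π·0.0759) = 0.7119 m·K/W
  R'_conv,out = 1/(2πr h) = 1/(2π·0.264·12.7) = 0.04747 m·K/W
ΣR = 0.001798 + 0.001559 + 1.295 + 0.7119 + 0.04747 = 2.058 m·K/W
Q' = ΔT/ΣR = (243 °C − 27 °C)/2.058 = 105.0 W/m
From the inner boundary to the ceramic fibre blanket/vermiculite board interface, ΣR_partial = 1.298 m·K/W.
T_interface = T_in − Q'·ΣR_partial = 243 °C − (105.0)(1.298) = 107 °C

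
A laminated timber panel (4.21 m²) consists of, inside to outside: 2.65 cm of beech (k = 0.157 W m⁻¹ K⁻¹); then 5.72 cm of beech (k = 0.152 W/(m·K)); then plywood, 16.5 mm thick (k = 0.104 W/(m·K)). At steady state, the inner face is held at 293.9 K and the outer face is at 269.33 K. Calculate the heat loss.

Series thermal resistances, inner to outer:
  R_beech = L/(kA) = 0.0265/(0.157·4.21) = 0.04009 K/W
  R_beech = L/(kA) = 0.0572/(0.152·4.21) = 0.08939 K/W
  R_plywood = L/(kA) = 0.0165/(0.104·4.21) = 0.03768 K/W
ΣR = 0.04009 + 0.08939 + 0.03768 = 0.1672 K/W
Q = ΔT/ΣR = (293.9 K − 269.33 K)/0.1672 = 147 W

Q = 147 W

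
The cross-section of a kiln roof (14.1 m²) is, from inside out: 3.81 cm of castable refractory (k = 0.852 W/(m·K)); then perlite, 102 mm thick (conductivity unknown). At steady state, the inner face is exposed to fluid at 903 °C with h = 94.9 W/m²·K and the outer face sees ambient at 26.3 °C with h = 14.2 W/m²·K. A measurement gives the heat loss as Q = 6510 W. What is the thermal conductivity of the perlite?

ΣR = ΔT/Q = |903 − 26.3|/6510 = 0.1347 K/W
Known resistances:
  R_conv,in = 1/(hA) = 1/(94.9·14.1) = 7.473×10^-4 K/W
  R_castable refractory = L/(kA) = 0.0381/(0.852·14.1) = 0.003172 K/W
  R_conv,out = 1/(hA) = 1/(14.2·14.1) = 0.004995 K/W
R_perlite = ΣR − ΣR_known = 0.1347 − 0.008914 = 0.1258 K/W
L/(kA) = 0.1258 ⇒ k = 0.102/(0.1258·14.1) = 0.0575 W/m·K

k = 0.0575 W/m·K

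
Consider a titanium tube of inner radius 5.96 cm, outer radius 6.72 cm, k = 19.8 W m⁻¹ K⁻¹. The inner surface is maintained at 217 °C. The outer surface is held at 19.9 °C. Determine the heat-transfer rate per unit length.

Q' = 2πk·ΔT/ln(r₂/r₁) = 2π × 19.8 × 197.1 / ln(0.0672/0.0596) = 2.04×10^5 W/m

Q' = 204 kW/m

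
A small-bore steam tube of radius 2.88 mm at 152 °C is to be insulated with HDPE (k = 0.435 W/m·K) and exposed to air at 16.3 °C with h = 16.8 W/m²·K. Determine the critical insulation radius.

r_cr = 2.59 cm

For a cylinder, r_cr = k_ins/h = 0.435/16.8 = 0.0259 m = 2.59 cm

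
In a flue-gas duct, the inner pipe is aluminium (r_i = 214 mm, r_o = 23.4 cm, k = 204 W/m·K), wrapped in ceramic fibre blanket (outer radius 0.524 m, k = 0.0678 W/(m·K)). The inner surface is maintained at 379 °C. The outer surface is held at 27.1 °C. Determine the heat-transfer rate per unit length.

Series thermal resistances, inner to outer:
  R'_aluminium = ln(0.234/0.214)/(2πk) = 0.08935/(2π·204) = 6.970×10^-5 m·K/W
  R'_ceramic fibre blanket = ln(0.524/0.234)/(2πk) = 0.8062/(2π·0.0678) = 1.892 m·K/W
ΣR = 6.970×10^-5 + 1.892 = 1.892 m·K/W
Q' = ΔT/ΣR = (379 °C − 27.1 °C)/1.892 = 186 W/m

Q' = 186 W/m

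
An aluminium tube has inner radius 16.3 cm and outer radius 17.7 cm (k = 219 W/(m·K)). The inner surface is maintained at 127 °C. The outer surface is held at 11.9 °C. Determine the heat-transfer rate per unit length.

Q' = 1.92×10^6 W/m

Q' = 2πk·ΔT/ln(r₂/r₁) = 2π × 219 × 115.1 / ln(0.177/0.163) = 1.92×10^6 W/m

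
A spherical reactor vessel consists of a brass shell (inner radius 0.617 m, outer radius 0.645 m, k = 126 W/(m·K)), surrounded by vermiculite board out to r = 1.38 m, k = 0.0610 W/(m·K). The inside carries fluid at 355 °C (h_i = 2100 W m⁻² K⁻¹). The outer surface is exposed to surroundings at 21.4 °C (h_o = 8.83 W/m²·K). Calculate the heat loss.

Series thermal resistances, inner to outer:
  R_conv,in = 1/(4πr²h) = 1/(4π·0.617²·2100) = 9.954×10^-5 K/W
  R_brass = (1/0.617 − 1/0.645)/(4πk) = 0.07036/(4π·126) = 4.444×10^-5 K/W
  R_vermiculite board = (1/0.645 − 1/1.38)/(4πk) = 0.8257/(4π·0.0610) = 1.077 K/W
  R_conv,out = 1/(4πr²h) = 1/(4π·1.38²·8.83) = 0.004732 K/W
ΣR = 9.954×10^-5 + 4.444×10^-5 + 1.077 + 0.004732 = 1.082 K/W
Q = ΔT/ΣR = (355 °C − 21.4 °C)/1.082 = 308 W

Q = 308 W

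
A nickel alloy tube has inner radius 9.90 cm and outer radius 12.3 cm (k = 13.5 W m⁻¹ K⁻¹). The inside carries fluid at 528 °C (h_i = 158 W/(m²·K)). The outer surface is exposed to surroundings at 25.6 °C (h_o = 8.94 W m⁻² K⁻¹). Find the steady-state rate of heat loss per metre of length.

Treat each layer as a resistance in series:
  R'_conv,in = 1/(2πr h) = 1/(2π·0.0990·158) = 0.01017 m·K/W
  R'_nickel alloy = ln(0.123/0.0990)/(2πk) = 0.2171/(2π·13.5) = 0.002559 m·K/W
  R'_conv,out = 1/(2πr h) = 1/(2π·0.123·8.94) = 0.1447 m·K/W
ΣR = 0.01017 + 0.002559 + 0.1447 = 0.1574 m·K/W
Q' = ΔT/ΣR = (528 °C − 25.6 °C)/0.1574 = 3190 W/m

Q' = 3.19 kW/m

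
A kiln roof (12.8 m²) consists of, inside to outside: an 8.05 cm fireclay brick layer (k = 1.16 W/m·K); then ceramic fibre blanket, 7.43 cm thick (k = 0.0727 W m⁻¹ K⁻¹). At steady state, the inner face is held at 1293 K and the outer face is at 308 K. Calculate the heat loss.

Resistance network (inner→outer):
  R_fireclay brick = L/(kA) = 0.0805/(1.16·12.8) = 0.005422 K/W
  R_ceramic fibre blanket = L/(kA) = 0.0743/(0.0727·12.8) = 0.07984 K/W
ΣR = 0.005422 + 0.07984 = 0.08526 K/W
Q = ΔT/ΣR = (1293 K − 308 K)/0.08526 = 11600 W

Q = 11.6 kW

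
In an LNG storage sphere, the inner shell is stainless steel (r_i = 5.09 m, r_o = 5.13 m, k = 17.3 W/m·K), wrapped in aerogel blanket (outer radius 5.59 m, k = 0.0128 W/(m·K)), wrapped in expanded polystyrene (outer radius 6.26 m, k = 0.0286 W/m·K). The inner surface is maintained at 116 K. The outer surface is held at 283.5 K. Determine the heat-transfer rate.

Q = 1090 W

Series thermal resistances, inner to outer:
  R_stainless steel = (1/5.09 − 1/5.13)/(4πk) = 0.001532/(4π·17.3) = 7.046×10^-6 K/W
  R_aerogel blanket = (1/5.13 − 1/5.59)/(4πk) = 0.01604/(4π·0.0128) = 0.09973 K/W
  R_expanded polystyrene = (1/5.59 − 1/6.26)/(4πk) = 0.01915/(4π·0.0286) = 0.05327 K/W
ΣR = 7.046×10^-6 + 0.09973 + 0.05327 = 0.1530 K/W
Q = ΔT/ΣR = (116 K − 283.5 K)/0.1530 = -1090 W
(Negative Q ⇒ heat flows inward; heat gain = 1090 W.)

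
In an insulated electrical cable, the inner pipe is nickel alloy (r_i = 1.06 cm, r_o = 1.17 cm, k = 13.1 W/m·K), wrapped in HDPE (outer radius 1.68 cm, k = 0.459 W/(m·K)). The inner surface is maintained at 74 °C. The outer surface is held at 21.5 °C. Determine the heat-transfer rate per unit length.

Treat each layer as a resistance in series:
  R'_nickel alloy = ln(0.0117/0.0106)/(2πk) = 0.09873/(2π·13.1) = 0.001200 m·K/W
  R'_HDPE = ln(0.0168/0.0117)/(2πk) = 0.3618/(2π·0.459) = 0.1254 m·K/W
ΣR = 0.001200 + 0.1254 = 0.1266 m·K/W
Q' = ΔT/ΣR = (74 °C − 21.5 °C)/0.1266 = 415 W/m

Q' = 415 W/m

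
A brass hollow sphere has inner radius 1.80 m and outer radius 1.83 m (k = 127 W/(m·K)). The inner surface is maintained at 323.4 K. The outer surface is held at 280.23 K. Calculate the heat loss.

Q = 7560 kW

Q = 4πk·ΔT/(1/r₁ − 1/r₂) = 4π × 127 × 43.17 / (1/1.80 − 1/1.83) = 7.56×10^6 W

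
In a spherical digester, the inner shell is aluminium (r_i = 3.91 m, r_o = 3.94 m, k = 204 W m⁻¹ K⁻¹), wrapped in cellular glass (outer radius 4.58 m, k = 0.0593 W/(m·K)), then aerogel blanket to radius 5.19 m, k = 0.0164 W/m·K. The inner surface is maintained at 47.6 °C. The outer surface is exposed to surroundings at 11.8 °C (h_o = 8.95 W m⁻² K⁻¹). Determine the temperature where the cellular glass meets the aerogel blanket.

Series thermal resistances, inner to outer:
  R_aluminium = (1/3.91 − 1/3.94)/(4πk) = 0.001947/(4π·204) = 7.596×10^-7 K/W
  R_cellular glass = (1/3.94 − 1/4.58)/(4πk) = 0.03547/(4π·0.0593) = 0.04759 K/W
  R_aerogel blanket = (1/4.58 − 1/5.19)/(4πk) = 0.02566/(4π·0.0164) = 0.1245 K/W
  R_conv,out = 1/(4πr²h) = 1/(4π·5.19²·8.95) = 3.301×10^-4 K/W
ΣR = 7.596×10^-7 + 0.04759 + 0.1245 + 3.301×10^-4 = 0.1724 K/W
Q = ΔT/ΣR = (47.6 °C − 11.8 °C)/0.1724 = 207.7 W
From the inner boundary to the cellular glass/aerogel blanket interface, ΣR_partial = 0.04759 K/W.
T_interface = T_in − Q·ΣR_partial = 47.6 °C − (207.7)(0.04759) = 37.7 °C

T = 37.7 °C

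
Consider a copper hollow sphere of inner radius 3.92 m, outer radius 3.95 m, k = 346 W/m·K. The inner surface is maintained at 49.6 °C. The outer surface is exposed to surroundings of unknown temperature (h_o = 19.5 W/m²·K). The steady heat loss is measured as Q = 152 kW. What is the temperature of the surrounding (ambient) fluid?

Series resistances:
  R_copper = (1/3.92 − 1/3.95)/(4πk) = 0.001937/(4π·346) = 4.456×10^-7 K/W
  R_conv,out = 1/(4πr²h) = 1/(4π·3.95²·19.5) = 2.616×10^-4 K/W
ΣR = 2.620×10^-4 K/W
ΔT = Q·ΣR = 1.52×10^5 × 2.620×10^-4 = 39.82 K
Heat flows outward, so T_out = T_in − ΔT = 49.6 − 39.82 = 9.78 °C

T_out = 9.78 °C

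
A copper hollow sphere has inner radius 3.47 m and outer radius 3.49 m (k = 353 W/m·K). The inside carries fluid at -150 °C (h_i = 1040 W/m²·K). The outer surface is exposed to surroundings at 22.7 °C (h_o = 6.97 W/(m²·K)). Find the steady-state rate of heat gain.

Treat each layer as a resistance in series:
  R_conv,in = 1/(4πr²h) = 1/(4π·3.47²·1040) = 6.355×10^-6 K/W
  R_copper = (1/3.47 − 1/3.49)/(4πk) = 0.001651/(4π·353) = 3.723×10^-7 K/W
  R_conv,out = 1/(4πr²h) = 1/(4π·3.49²·6.97) = 9.374×10^-4 K/W
ΣR = 6.355×10^-6 + 3.723×10^-7 + 9.374×10^-4 = 9.441×10^-4 K/W
Q = ΔT/ΣR = (-150 °C − 22.7 °C)/9.441×10^-4 = -1.83×10^5 W
(Negative Q ⇒ heat flows inward; heat gain = 1.83×10^5 W.)

Q = 1.83×10^5 W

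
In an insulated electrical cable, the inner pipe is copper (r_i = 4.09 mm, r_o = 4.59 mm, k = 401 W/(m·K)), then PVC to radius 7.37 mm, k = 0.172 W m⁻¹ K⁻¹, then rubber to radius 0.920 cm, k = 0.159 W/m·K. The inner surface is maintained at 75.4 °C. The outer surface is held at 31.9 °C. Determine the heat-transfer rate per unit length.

Resistance network (inner→outer):
  R'_copper = ln(0.00459/0.00409)/(2πk) = 0.1153/(2π·401) = 4.578×10^-5 m·K/W
  R'_PVC = ln(0.00737/0.00459)/(2πk) = 0.4735/(2π·0.172) = 0.4382 m·K/W
  R'_rubber = ln(0.00920/0.00737)/(2πk) = 0.2218/(2π·0.159) = 0.2220 m·K/W
ΣR = 4.578×10^-5 + 0.4382 + 0.2220 = 0.6602 m·K/W
Q' = ΔT/ΣR = (75.4 °C − 31.9 °C)/0.6602 = 65.9 W/m

Q' = 65.9 W/m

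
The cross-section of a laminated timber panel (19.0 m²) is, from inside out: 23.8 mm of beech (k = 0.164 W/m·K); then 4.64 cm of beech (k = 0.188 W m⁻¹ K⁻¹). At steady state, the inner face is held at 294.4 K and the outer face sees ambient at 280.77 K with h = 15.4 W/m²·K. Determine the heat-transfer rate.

Q = 567 W

Treat each layer as a resistance in series:
  R_beech = L/(kA) = 0.0238/(0.164·19.0) = 0.007638 K/W
  R_beech = L/(kA) = 0.0464/(0.188·19.0) = 0.01299 K/W
  R_conv,out = 1/(hA) = 1/(15.4·19.0) = 0.003418 K/W
ΣR = 0.007638 + 0.01299 + 0.003418 = 0.02405 K/W
Q = ΔT/ΣR = (294.4 K − 280.77 K)/0.02405 = 567 W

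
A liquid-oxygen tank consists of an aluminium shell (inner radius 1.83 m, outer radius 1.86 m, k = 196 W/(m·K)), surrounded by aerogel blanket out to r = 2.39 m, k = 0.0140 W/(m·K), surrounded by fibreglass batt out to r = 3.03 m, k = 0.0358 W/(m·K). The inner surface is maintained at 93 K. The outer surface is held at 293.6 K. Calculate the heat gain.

Treat each layer as a resistance in series:
  R_aluminium = (1/1.83 − 1/1.86)/(4πk) = 0.008814/(4π·196) = 3.578×10^-6 K/W
  R_aerogel blanket = (1/1.86 − 1/2.39)/(4πk) = 0.1192/(4π·0.0140) = 0.6777 K/W
  R_fibreglass batt = (1/2.39 − 1/3.03)/(4πk) = 0.08838/(4π·0.0358) = 0.1964 K/W
ΣR = 3.578×10^-6 + 0.6777 + 0.1964 = 0.8741 K/W
Q = ΔT/ΣR = (93 K − 293.6 K)/0.8741 = -229 W
(Negative Q ⇒ heat flows inward; heat gain = 229 W.)

Q = 229 W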